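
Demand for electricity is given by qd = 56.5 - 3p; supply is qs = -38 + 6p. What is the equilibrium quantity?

Set qd = qs: 56.5 - 3p = -38 + 6p.
94.5 = 9p, so p* = 10.5.
q* = 56.5 − 3(10.5) = 25.

q* = 25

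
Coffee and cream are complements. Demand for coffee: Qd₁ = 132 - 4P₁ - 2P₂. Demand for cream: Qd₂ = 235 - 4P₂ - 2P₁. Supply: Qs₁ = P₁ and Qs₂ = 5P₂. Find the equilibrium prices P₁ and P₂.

Market 1: 132 - 4P₁ - 2P₂ = P₁ → 5P₁ + 2P₂ = 132.
Market 2: 9P₂ + 2P₁ = 235.
Eliminating P₂: 9×(1) − 2×(2) gives 41P₁ = 718, so P₁ = 718/41.
Back-substitute into (2): P₂ = (235 − 2×718/41) / 9 = 911/41.

P₁ = 718/41, P₂ = 911/41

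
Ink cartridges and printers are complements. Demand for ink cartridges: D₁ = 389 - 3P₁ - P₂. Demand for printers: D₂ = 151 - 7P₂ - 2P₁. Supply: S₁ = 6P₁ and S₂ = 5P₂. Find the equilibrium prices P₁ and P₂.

P₁ = 4517/106, P₂ = 581/106

Market 1: 389 - 3P₁ - P₂ = 6P₁ → 9P₁ + P₂ = 389.
Market 2: 12P₂ + 2P₁ = 151.
Eliminating P₂: 12×(1) − 1×(2) gives 106P₁ = 4517, so P₁ = 4517/106.
Back-substitute into (2): P₂ = (151 − 2×4517/106) / 12 = 581/106.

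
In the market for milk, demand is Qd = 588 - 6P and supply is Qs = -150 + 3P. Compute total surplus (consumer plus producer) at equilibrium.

Equilibrium: 588 - 6P = -150 + 3P gives P* = 82, Q* = 96.
Demand choke price: P = 98; supply starts at P = 50.
CS = ½(98 − 82)(96) = 768; PS = ½(82 − 50)(96) = 1536.

Total surplus = 2304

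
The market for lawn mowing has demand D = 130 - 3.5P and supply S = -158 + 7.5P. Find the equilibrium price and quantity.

P* = 288/11, Q* = 422/11

Set D = S: 130 - 3.5P = -158 + 7.5P.
288 = 11P, so P* = 288/11.
Q* = 130 − 3.5(288/11) = 422/11.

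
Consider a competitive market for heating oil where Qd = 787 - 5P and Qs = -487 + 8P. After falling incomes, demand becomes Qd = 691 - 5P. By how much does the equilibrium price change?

ΔP = -96/13

Original equilibrium: P* = 98, Q* = 297.
New equilibrium: 691 - 5P = -487 + 8P, so 1178 = 13P and P' = 1178/13; Q' = 691 − 5(1178/13) = 3093/13.
Change in price: 1178/13 − 98 = -96/13.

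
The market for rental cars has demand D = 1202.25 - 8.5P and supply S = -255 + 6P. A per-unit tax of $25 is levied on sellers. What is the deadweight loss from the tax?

Deadweight loss = 31875/29

Pre-tax equilibrium: P* = 100.5, Q* = 348.
Tax on sellers shifts supply to S = -255 + 6(P − 25) = -405 + 6P.
1202.25 - 8.5P = -405 + 6P gives buyer price Pb = 6429/58; sellers receive Ps = 6429/58 − 25 = 4979/58.
New quantity: Q = 1202.25 − 8.5(6429/58) = 7542/29.
DWL = ½ × 25 × (348 − 7542/29) = 31875/29.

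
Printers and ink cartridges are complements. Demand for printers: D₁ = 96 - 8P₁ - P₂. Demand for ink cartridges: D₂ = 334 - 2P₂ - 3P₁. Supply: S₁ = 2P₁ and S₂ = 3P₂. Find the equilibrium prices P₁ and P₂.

Market 1: 96 - 8P₁ - P₂ = 2P₁ → 10P₁ + P₂ = 96.
Market 2: 5P₂ + 3P₁ = 334.
Eliminating P₂: 5×(1) − 1×(2) gives 47P₁ = 146, so P₁ = 146/47.
Back-substitute into (2): P₂ = (334 − 3×146/47) / 5 = 3052/47.

P₁ = 146/47, P₂ = 3052/47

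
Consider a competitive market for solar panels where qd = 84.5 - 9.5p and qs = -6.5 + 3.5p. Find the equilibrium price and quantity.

p* = 7, q* = 18

Set qd = qs: 84.5 - 9.5p = -6.5 + 3.5p.
91 = 13p, so p* = 7.
q* = 84.5 − 9.5(7) = 18.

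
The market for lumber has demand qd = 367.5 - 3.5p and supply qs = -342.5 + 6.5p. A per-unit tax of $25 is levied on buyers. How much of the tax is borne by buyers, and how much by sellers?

Pre-tax equilibrium: p* = 71, q* = 119.
Tax on buyers shifts demand to qd = 367.5 − 3.5(p + 25) = 280 - 3.5p.
280 - 3.5p = -342.5 + 6.5p gives seller price ps = 62.25; buyers pay pb = 62.25 + 25 = 87.25.
New quantity: q = 367.5 − 3.5(87.25) = 62.125.
Buyer burden = 87.25 − 71 = 16.25; seller burden = 71 − 62.25 = 8.75.

Buyers bear $16.25, sellers bear $8.75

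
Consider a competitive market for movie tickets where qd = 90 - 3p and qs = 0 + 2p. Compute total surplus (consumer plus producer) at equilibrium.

Equilibrium: 90 - 3p = 0 + 2p gives p* = 18, q* = 36.
Demand choke price: p = 30; supply starts at p = 0.
CS = ½(30 − 18)(36) = 216; PS = ½(18 − 0)(36) = 324.

Total surplus = 540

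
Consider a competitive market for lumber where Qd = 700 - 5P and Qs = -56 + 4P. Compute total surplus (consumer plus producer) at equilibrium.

Total surplus = 17640

Equilibrium: 700 - 5P = -56 + 4P gives P* = 84, Q* = 280.
Demand choke price: P = 140; supply starts at P = 14.
CS = ½(140 − 84)(280) = 7840; PS = ½(84 − 14)(280) = 9800.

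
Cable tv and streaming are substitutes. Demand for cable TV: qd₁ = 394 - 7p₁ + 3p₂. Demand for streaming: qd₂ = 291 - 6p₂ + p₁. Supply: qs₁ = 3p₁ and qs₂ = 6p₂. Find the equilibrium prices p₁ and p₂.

p₁ = 1867/39, p₂ = 3304/117

Market 1: 394 - 7p₁ + 3p₂ = 3p₁ → 10p₁ - 3p₂ = 394.
Market 2: 12p₂ - p₁ = 291.
Eliminating p₂: 12×(1) + 3×(2) gives 117p₁ = 5601, so p₁ = 1867/39.
Back-substitute into (2): p₂ = (291 + 1×1867/39) / 12 = 3304/117.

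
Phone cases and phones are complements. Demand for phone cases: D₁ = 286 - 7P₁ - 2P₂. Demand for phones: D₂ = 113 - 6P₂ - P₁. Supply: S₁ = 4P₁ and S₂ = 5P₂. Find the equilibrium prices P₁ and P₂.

P₁ = 2920/119, P₂ = 957/119

Market 1: 286 - 7P₁ - 2P₂ = 4P₁ → 11P₁ + 2P₂ = 286.
Market 2: 11P₂ + P₁ = 113.
Eliminating P₂: 11×(1) − 2×(2) gives 119P₁ = 2920, so P₁ = 2920/119.
Back-substitute into (2): P₂ = (113 − 1×2920/119) / 11 = 957/119.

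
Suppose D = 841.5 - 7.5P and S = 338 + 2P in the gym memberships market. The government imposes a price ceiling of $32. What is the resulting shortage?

Equilibrium price would be P* = 53, so the ceiling at 32 binds.
At P = 32: D = 841.5 − 7.5(32) = 601.5, S = 338 + 2(32) = 402.
Shortage = 601.5 − 402 = 199.5.

Shortage = 199.5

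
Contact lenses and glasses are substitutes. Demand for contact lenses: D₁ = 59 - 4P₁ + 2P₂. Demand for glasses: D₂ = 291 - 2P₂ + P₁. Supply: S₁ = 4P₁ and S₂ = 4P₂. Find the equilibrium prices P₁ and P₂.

Market 1: 59 - 4P₁ + 2P₂ = 4P₁ → 8P₁ - 2P₂ = 59.
Market 2: 6P₂ - P₁ = 291.
Eliminating P₂: 6×(1) + 2×(2) gives 46P₁ = 936, so P₁ = 468/23.
Back-substitute into (2): P₂ = (291 + 1×468/23) / 6 = 2387/46.

P₁ = 468/23, P₂ = 2387/46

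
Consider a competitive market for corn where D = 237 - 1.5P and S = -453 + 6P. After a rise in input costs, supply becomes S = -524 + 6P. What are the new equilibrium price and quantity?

P' = 1522/15, Q' = 84.8

Original equilibrium: P* = 92, Q* = 99.
New equilibrium: 237 - 1.5P = -524 + 6P, so 761 = 7.5P and P' = 1522/15; Q' = 237 − 1.5(1522/15) = 84.8.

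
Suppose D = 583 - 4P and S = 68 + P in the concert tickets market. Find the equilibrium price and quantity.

P* = 103, Q* = 171

Set D = S: 583 - 4P = 68 + P.
515 = 5P, so P* = 103.
Q* = 583 − 4(103) = 171.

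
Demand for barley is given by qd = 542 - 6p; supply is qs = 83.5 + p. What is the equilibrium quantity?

q* = 149

Set qd = qs: 542 - 6p = 83.5 + p.
458.5 = 7p, so p* = 65.5.
q* = 542 − 6(65.5) = 149.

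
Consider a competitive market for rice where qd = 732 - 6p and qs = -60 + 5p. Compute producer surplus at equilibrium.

Producer surplus = 9000

Equilibrium: 732 - 6p = -60 + 5p gives p* = 72, q* = 300.
Supply starts at p = 12 (where qs = 0).
PS = ½(72 − 12)(300) = 9000.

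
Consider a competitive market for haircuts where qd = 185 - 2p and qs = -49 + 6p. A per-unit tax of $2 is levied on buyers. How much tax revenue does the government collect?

Tax revenue = 247

Pre-tax equilibrium: p* = 29.25, q* = 126.5.
Tax on buyers shifts demand to qd = 185 − 2(p + 2) = 181 - 2p.
181 - 2p = -49 + 6p gives seller price ps = 28.75; buyers pay pb = 28.75 + 2 = 30.75.
New quantity: q = 185 − 2(30.75) = 123.5.
Revenue = 2 × 123.5 = 247.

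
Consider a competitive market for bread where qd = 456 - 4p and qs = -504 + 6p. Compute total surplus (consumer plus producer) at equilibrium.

Equilibrium: 456 - 4p = -504 + 6p gives p* = 96, q* = 72.
Demand choke price: p = 114; supply starts at p = 84.
CS = ½(114 − 96)(72) = 648; PS = ½(96 − 84)(72) = 432.

Total surplus = 1080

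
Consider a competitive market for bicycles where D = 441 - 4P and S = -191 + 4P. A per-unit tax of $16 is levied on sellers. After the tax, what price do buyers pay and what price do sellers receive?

Buyers pay $87, sellers receive $71

Pre-tax equilibrium: P* = 79, Q* = 125.
Tax on sellers shifts supply to S = -191 + 4(P − 16) = -255 + 4P.
441 - 4P = -255 + 4P gives buyer price Pb = 87; sellers receive Ps = 87 − 16 = 71.
New quantity: Q = 441 − 4(87) = 93.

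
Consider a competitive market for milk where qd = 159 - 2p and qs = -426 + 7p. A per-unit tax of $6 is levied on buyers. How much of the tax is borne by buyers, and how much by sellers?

Buyers bear 14/3, sellers bear 4/3

Pre-tax equilibrium: p* = 65, q* = 29.
Tax on buyers shifts demand to qd = 159 − 2(p + 6) = 147 - 2p.
147 - 2p = -426 + 7p gives seller price ps = 191/3; buyers pay pb = 191/3 + 6 = 209/3.
New quantity: q = 159 − 2(209/3) = 59/3.
Buyer burden = 209/3 − 65 = 14/3; seller burden = 65 − 191/3 = 4/3.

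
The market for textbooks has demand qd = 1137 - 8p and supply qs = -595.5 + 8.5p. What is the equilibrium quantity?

Set qd = qs: 1137 - 8p = -595.5 + 8.5p.
1732.5 = 16.5p, so p* = 105.
q* = 1137 − 8(105) = 297.

q* = 297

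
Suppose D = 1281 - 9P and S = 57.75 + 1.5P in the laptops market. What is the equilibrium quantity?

Q* = 232.5

Set D = S: 1281 - 9P = 57.75 + 1.5P.
1223.25 = 10.5P, so P* = 116.5.
Q* = 1281 − 9(116.5) = 232.5.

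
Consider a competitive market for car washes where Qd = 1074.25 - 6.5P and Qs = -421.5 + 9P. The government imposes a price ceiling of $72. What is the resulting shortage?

Shortage = 379.75

Equilibrium price would be P* = 96.5, so the ceiling at 72 binds.
At P = 72: Qd = 1074.25 − 6.5(72) = 606.25, Qs = -421.5 + 9(72) = 226.5.
Shortage = 606.25 − 226.5 = 379.75.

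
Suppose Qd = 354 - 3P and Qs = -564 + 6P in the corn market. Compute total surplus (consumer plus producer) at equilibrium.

Total surplus = 576

Equilibrium: 354 - 3P = -564 + 6P gives P* = 102, Q* = 48.
Demand choke price: P = 118; supply starts at P = 94.
CS = ½(118 − 102)(48) = 384; PS = ½(102 − 94)(48) = 192.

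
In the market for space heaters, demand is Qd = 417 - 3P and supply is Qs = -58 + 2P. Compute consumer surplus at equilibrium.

Equilibrium: 417 - 3P = -58 + 2P gives P* = 95, Q* = 132.
Demand choke price (Qd = 0): P = 139.
CS = ½(139 − 95)(132) = 2904.

Consumer surplus = 2904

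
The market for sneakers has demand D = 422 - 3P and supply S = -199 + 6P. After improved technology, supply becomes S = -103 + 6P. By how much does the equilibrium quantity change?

Original equilibrium: P* = 69, Q* = 215.
New equilibrium: 422 - 3P = -103 + 6P, so 525 = 9P and P' = 175/3; Q' = 422 − 3(175/3) = 247.
Change in quantity: 247 − 215 = 32.

ΔQ = 32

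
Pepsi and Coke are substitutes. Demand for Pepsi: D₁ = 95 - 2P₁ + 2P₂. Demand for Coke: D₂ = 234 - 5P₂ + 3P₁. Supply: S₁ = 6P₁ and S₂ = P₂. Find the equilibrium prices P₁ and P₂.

Market 1: 95 - 2P₁ + 2P₂ = 6P₁ → 8P₁ - 2P₂ = 95.
Market 2: 6P₂ - 3P₁ = 234.
Eliminating P₂: 6×(1) + 2×(2) gives 42P₁ = 1038, so P₁ = 173/7.
Back-substitute into (2): P₂ = (234 + 3×173/7) / 6 = 719/14.

P₁ = 173/7, P₂ = 719/14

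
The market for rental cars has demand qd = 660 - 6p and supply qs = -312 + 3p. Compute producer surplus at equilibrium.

Equilibrium: 660 - 6p = -312 + 3p gives p* = 108, q* = 12.
Supply starts at p = 104 (where qs = 0).
PS = ½(108 − 104)(12) = 24.

Producer surplus = 24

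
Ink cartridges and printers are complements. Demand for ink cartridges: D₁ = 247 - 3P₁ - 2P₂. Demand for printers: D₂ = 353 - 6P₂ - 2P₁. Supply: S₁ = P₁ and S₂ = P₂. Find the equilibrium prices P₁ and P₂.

Market 1: 247 - 3P₁ - 2P₂ = P₁ → 4P₁ + 2P₂ = 247.
Market 2: 7P₂ + 2P₁ = 353.
Eliminating P₂: 7×(1) − 2×(2) gives 24P₁ = 1023, so P₁ = 42.625.
Back-substitute into (2): P₂ = (353 − 2×42.625) / 7 = 38.25.

P₁ = 42.625, P₂ = 38.25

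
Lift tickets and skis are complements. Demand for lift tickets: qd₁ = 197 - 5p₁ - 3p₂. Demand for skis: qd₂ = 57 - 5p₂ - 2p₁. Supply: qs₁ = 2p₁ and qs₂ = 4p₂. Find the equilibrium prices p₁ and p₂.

Market 1: 197 - 5p₁ - 3p₂ = 2p₁ → 7p₁ + 3p₂ = 197.
Market 2: 9p₂ + 2p₁ = 57.
Eliminating p₂: 9×(1) − 3×(2) gives 57p₁ = 1602, so p₁ = 534/19.
Back-substitute into (2): p₂ = (57 − 2×534/19) / 9 = 5/57.

p₁ = 534/19, p₂ = 5/57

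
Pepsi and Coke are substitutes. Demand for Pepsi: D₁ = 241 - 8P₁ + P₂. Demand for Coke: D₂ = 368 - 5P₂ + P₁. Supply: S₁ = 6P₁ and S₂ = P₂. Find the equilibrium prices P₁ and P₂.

Market 1: 241 - 8P₁ + P₂ = 6P₁ → 14P₁ - P₂ = 241.
Market 2: 6P₂ - P₁ = 368.
Eliminating P₂: 6×(1) + 1×(2) gives 83P₁ = 1814, so P₁ = 1814/83.
Back-substitute into (2): P₂ = (368 + 1×1814/83) / 6 = 5393/83.

P₁ = 1814/83, P₂ = 5393/83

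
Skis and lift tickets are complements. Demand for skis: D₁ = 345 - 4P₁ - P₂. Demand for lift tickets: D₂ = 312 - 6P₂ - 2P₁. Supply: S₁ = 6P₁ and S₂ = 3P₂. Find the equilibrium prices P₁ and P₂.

Market 1: 345 - 4P₁ - P₂ = 6P₁ → 10P₁ + P₂ = 345.
Market 2: 9P₂ + 2P₁ = 312.
Eliminating P₂: 9×(1) − 1×(2) gives 88P₁ = 2793, so P₁ = 2793/88.
Back-substitute into (2): P₂ = (312 − 2×2793/88) / 9 = 1215/44.

P₁ = 2793/88, P₂ = 1215/44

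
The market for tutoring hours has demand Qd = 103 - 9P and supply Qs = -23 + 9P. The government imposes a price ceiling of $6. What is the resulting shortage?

Shortage = 18

Equilibrium price would be P* = 7, so the ceiling at 6 binds.
At P = 6: Qd = 103 − 9(6) = 49, Qs = -23 + 9(6) = 31.
Shortage = 49 − 31 = 18.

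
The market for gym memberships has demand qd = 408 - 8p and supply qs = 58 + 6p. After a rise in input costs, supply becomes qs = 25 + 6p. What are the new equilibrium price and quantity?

p' = 383/14, q' = 1324/7

Original equilibrium: p* = 25, q* = 208.
New equilibrium: 408 - 8p = 25 + 6p, so 383 = 14p and p' = 383/14; q' = 408 − 8(383/14) = 1324/7.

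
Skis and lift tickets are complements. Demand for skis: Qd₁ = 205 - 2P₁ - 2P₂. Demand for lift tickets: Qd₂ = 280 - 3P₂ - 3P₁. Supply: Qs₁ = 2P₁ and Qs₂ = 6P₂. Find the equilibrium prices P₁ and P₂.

P₁ = 257/6, P₂ = 101/6

Market 1: 205 - 2P₁ - 2P₂ = 2P₁ → 4P₁ + 2P₂ = 205.
Market 2: 9P₂ + 3P₁ = 280.
Eliminating P₂: 9×(1) − 2×(2) gives 30P₁ = 1285, so P₁ = 257/6.
Back-substitute into (2): P₂ = (280 − 3×257/6) / 9 = 101/6.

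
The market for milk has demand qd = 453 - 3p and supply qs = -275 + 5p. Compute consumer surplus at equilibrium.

Equilibrium: 453 - 3p = -275 + 5p gives p* = 91, q* = 180.
Demand choke price (qd = 0): p = 151.
CS = ½(151 − 91)(180) = 5400.

Consumer surplus = 5400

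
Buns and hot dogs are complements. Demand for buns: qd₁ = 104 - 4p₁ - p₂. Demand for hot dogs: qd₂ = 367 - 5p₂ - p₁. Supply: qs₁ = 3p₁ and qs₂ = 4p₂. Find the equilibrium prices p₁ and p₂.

Market 1: 104 - 4p₁ - p₂ = 3p₁ → 7p₁ + p₂ = 104.
Market 2: 9p₂ + p₁ = 367.
Eliminating p₂: 9×(1) − 1×(2) gives 62p₁ = 569, so p₁ = 569/62.
Back-substitute into (2): p₂ = (367 − 1×569/62) / 9 = 2465/62.

p₁ = 569/62, p₂ = 2465/62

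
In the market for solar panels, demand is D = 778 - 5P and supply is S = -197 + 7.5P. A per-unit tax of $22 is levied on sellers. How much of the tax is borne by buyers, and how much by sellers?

Pre-tax equilibrium: P* = 78, Q* = 388.
Tax on sellers shifts supply to S = -197 + 7.5(P − 22) = -362 + 7.5P.
778 - 5P = -362 + 7.5P gives buyer price Pb = 91.2; sellers receive Ps = 91.2 − 22 = 69.2.
New quantity: Q = 778 − 5(91.2) = 322.
Buyer burden = 91.2 − 78 = 13.2; seller burden = 78 − 69.2 = 8.8.

Buyers bear $13.2, sellers bear $8.8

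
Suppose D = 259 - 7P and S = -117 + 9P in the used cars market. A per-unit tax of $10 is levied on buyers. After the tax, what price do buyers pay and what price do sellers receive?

Pre-tax equilibrium: P* = 23.5, Q* = 94.5.
Tax on buyers shifts demand to D = 259 − 7(P + 10) = 189 - 7P.
189 - 7P = -117 + 9P gives seller price Ps = 19.125; buyers pay Pb = 19.125 + 10 = 29.125.
New quantity: Q = 259 − 7(29.125) = 55.125.

Buyers pay $29.125, sellers receive $19.125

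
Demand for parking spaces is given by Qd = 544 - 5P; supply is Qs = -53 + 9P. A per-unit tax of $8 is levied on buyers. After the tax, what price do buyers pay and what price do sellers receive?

Buyers pay 669/14, sellers receive 557/14

Pre-tax equilibrium: P* = 597/14, Q* = 4631/14.
Tax on buyers shifts demand to Qd = 544 − 5(P + 8) = 504 - 5P.
504 - 5P = -53 + 9P gives seller price Ps = 557/14; buyers pay Pb = 557/14 + 8 = 669/14.
New quantity: Q = 544 − 5(669/14) = 4271/14.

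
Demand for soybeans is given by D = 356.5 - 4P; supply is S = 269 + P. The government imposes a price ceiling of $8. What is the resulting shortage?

Shortage = 47.5

Equilibrium price would be P* = 17.5, so the ceiling at 8 binds.
At P = 8: D = 356.5 − 4(8) = 324.5, S = 269 + 1(8) = 277.
Shortage = 324.5 − 277 = 47.5.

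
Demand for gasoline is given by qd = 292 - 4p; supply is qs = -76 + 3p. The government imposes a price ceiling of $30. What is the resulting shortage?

Shortage = 158

Equilibrium price would be p* = 368/7, so the ceiling at 30 binds.
At p = 30: qd = 292 − 4(30) = 172, qs = -76 + 3(30) = 14.
Shortage = 172 − 14 = 158.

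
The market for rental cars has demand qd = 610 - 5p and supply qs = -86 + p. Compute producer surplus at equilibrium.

Producer surplus = 450

Equilibrium: 610 - 5p = -86 + p gives p* = 116, q* = 30.
Supply starts at p = 86 (where qs = 0).
PS = ½(116 − 86)(30) = 450.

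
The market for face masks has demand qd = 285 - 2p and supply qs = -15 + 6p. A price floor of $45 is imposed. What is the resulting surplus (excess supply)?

Equilibrium price would be p* = 37.5, so the floor at 45 binds.
At p = 45: qd = 195, qs = 255.
Surplus = 255 − 195 = 60.

Surplus = 60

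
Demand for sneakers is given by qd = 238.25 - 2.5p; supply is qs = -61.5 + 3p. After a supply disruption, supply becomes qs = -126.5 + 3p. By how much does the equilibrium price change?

Δp = 130/11

Original equilibrium: p* = 54.5, q* = 102.
New equilibrium: 238.25 - 2.5p = -126.5 + 3p, so 364.75 = 5.5p and p' = 1459/22; q' = 238.25 − 2.5(1459/22) = 797/11.
Change in price: 1459/22 − 54.5 = 130/11.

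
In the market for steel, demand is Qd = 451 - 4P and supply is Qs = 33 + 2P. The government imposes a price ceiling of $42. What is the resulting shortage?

Equilibrium price would be P* = 209/3, so the ceiling at 42 binds.
At P = 42: Qd = 451 − 4(42) = 283, Qs = 33 + 2(42) = 117.
Shortage = 283 − 117 = 166.

Shortage = 166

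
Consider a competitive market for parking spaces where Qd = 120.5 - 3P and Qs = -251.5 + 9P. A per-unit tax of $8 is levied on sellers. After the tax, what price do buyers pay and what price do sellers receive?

Pre-tax equilibrium: P* = 31, Q* = 27.5.
Tax on sellers shifts supply to Qs = -251.5 + 9(P − 8) = -323.5 + 9P.
120.5 - 3P = -323.5 + 9P gives buyer price Pb = 37; sellers receive Ps = 37 − 8 = 29.
New quantity: Q = 120.5 − 3(37) = 9.5.

Buyers pay $37, sellers receive $29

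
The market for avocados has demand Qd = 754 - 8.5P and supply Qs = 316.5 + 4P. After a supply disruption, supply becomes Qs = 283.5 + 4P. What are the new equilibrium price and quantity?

P' = 37.64, Q' = 434.06

Original equilibrium: P* = 35, Q* = 456.5.
New equilibrium: 754 - 8.5P = 283.5 + 4P, so 470.5 = 12.5P and P' = 37.64; Q' = 754 − 8.5(37.64) = 434.06.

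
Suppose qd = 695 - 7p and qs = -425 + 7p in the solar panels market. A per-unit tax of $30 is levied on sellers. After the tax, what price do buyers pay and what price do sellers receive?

Buyers pay $95, sellers receive $65

Pre-tax equilibrium: p* = 80, q* = 135.
Tax on sellers shifts supply to qs = -425 + 7(p − 30) = -635 + 7p.
695 - 7p = -635 + 7p gives buyer price pb = 95; sellers receive ps = 95 − 30 = 65.
New quantity: q = 695 − 7(95) = 30.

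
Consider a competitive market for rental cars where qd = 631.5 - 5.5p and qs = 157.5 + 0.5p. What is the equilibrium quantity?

q* = 197

Set qd = qs: 631.5 - 5.5p = 157.5 + 0.5p.
474 = 6p, so p* = 79.
q* = 631.5 − 5.5(79) = 197.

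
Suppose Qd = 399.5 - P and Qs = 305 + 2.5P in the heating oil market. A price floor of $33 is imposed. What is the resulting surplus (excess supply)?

Surplus = 21

Equilibrium price would be P* = 27, so the floor at 33 binds.
At P = 33: Qd = 366.5, Qs = 387.5.
Surplus = 387.5 − 366.5 = 21.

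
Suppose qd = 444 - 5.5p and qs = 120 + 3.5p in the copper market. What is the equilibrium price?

p* = 36

Set qd = qs: 444 - 5.5p = 120 + 3.5p.
324 = 9p, so p* = 36.
q* = 444 − 5.5(36) = 246.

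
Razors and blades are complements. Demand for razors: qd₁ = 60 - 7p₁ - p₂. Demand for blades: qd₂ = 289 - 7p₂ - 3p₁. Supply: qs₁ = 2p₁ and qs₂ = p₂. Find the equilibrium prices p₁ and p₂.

p₁ = 191/69, p₂ = 807/23

Market 1: 60 - 7p₁ - p₂ = 2p₁ → 9p₁ + p₂ = 60.
Market 2: 8p₂ + 3p₁ = 289.
Eliminating p₂: 8×(1) − 1×(2) gives 69p₁ = 191, so p₁ = 191/69.
Back-substitute into (2): p₂ = (289 − 3×191/69) / 8 = 807/23.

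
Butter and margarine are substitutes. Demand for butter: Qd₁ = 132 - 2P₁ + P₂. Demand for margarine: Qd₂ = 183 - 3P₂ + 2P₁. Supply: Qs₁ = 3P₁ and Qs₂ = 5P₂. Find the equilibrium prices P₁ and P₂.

Market 1: 132 - 2P₁ + P₂ = 3P₁ → 5P₁ - P₂ = 132.
Market 2: 8P₂ - 2P₁ = 183.
Eliminating P₂: 8×(1) + 1×(2) gives 38P₁ = 1239, so P₁ = 1239/38.
Back-substitute into (2): P₂ = (183 + 2×1239/38) / 8 = 1179/38.

P₁ = 1239/38, P₂ = 1179/38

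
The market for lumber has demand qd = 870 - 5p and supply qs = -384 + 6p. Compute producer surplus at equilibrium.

Producer surplus = 7500

Equilibrium: 870 - 5p = -384 + 6p gives p* = 114, q* = 300.
Supply starts at p = 64 (where qs = 0).
PS = ½(114 − 64)(300) = 7500.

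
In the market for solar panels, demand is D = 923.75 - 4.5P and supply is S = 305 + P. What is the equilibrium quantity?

Q* = 417.5

Set D = S: 923.75 - 4.5P = 305 + P.
618.75 = 5.5P, so P* = 112.5.
Q* = 923.75 − 4.5(112.5) = 417.5.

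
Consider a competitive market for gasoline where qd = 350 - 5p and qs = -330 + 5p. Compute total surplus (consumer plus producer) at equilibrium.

Total surplus = 20

Equilibrium: 350 - 5p = -330 + 5p gives p* = 68, q* = 10.
Demand choke price: p = 70; supply starts at p = 66.
CS = ½(70 − 68)(10) = 10; PS = ½(68 − 66)(10) = 10.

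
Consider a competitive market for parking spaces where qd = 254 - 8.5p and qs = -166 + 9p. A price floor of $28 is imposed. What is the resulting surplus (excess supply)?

Surplus = 70

Equilibrium price would be p* = 24, so the floor at 28 binds.
At p = 28: qd = 16, qs = 86.
Surplus = 86 − 16 = 70.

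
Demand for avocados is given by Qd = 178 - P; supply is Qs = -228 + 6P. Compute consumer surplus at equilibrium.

Equilibrium: 178 - P = -228 + 6P gives P* = 58, Q* = 120.
Demand choke price (Qd = 0): P = 178.
CS = ½(178 − 58)(120) = 7200.

Consumer surplus = 7200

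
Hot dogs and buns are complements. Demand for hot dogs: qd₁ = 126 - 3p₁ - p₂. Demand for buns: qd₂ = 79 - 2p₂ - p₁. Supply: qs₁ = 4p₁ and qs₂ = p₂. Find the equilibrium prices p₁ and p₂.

p₁ = 14.95, p₂ = 21.35

Market 1: 126 - 3p₁ - p₂ = 4p₁ → 7p₁ + p₂ = 126.
Market 2: 3p₂ + p₁ = 79.
Eliminating p₂: 3×(1) − 1×(2) gives 20p₁ = 299, so p₁ = 14.95.
Back-substitute into (2): p₂ = (79 − 1×14.95) / 3 = 21.35.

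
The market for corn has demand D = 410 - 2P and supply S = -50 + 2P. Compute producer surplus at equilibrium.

Equilibrium: 410 - 2P = -50 + 2P gives P* = 115, Q* = 180.
Supply starts at P = 25 (where S = 0).
PS = ½(115 − 25)(180) = 8100.

Producer surplus = 8100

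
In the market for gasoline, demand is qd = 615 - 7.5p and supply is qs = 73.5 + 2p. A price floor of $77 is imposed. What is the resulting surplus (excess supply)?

Surplus = 190

Equilibrium price would be p* = 57, so the floor at 77 binds.
At p = 77: qd = 37.5, qs = 227.5.
Surplus = 227.5 − 37.5 = 190.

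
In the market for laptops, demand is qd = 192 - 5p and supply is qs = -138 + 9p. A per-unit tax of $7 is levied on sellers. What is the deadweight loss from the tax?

Pre-tax equilibrium: p* = 165/7, q* = 519/7.
Tax on sellers shifts supply to qs = -138 + 9(p − 7) = -201 + 9p.
192 - 5p = -201 + 9p gives buyer price pb = 393/14; sellers receive ps = 393/14 − 7 = 295/14.
New quantity: q = 192 − 5(393/14) = 723/14.
DWL = ½ × 7 × (519/7 − 723/14) = 78.75.

Deadweight loss = 78.75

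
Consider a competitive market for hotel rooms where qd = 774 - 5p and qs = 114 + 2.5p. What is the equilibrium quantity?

Set qd = qs: 774 - 5p = 114 + 2.5p.
660 = 7.5p, so p* = 88.
q* = 774 − 5(88) = 334.

q* = 334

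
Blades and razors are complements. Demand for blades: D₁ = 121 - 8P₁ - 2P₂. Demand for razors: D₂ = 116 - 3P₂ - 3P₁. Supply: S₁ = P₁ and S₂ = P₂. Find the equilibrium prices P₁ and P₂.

Market 1: 121 - 8P₁ - 2P₂ = P₁ → 9P₁ + 2P₂ = 121.
Market 2: 4P₂ + 3P₁ = 116.
Eliminating P₂: 4×(1) − 2×(2) gives 30P₁ = 252, so P₁ = 8.4.
Back-substitute into (2): P₂ = (116 − 3×8.4) / 4 = 22.7.

P₁ = 8.4, P₂ = 22.7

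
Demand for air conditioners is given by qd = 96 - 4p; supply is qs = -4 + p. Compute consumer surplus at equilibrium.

Equilibrium: 96 - 4p = -4 + p gives p* = 20, q* = 16.
Demand choke price (qd = 0): p = 24.
CS = ½(24 − 20)(16) = 32.

Consumer surplus = 32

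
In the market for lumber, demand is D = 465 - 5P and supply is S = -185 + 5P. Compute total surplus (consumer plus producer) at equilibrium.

Total surplus = 3920

Equilibrium: 465 - 5P = -185 + 5P gives P* = 65, Q* = 140.
Demand choke price: P = 93; supply starts at P = 37.
CS = ½(93 − 65)(140) = 1960; PS = ½(65 − 37)(140) = 1960.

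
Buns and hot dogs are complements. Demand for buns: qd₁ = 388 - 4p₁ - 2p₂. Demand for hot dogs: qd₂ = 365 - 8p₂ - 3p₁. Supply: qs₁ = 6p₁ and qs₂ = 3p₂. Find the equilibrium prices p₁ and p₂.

Market 1: 388 - 4p₁ - 2p₂ = 6p₁ → 10p₁ + 2p₂ = 388.
Market 2: 11p₂ + 3p₁ = 365.
Eliminating p₂: 11×(1) − 2×(2) gives 104p₁ = 3538, so p₁ = 1769/52.
Back-substitute into (2): p₂ = (365 − 3×1769/52) / 11 = 1243/52.

p₁ = 1769/52, p₂ = 1243/52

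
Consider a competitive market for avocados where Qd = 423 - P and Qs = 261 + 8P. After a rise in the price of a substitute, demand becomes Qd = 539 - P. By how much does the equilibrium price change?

ΔP = 116/9

Original equilibrium: P* = 18, Q* = 405.
New equilibrium: 539 - P = 261 + 8P, so 278 = 9P and P' = 278/9; Q' = 539 − 1(278/9) = 4573/9.
Change in price: 278/9 − 18 = 116/9.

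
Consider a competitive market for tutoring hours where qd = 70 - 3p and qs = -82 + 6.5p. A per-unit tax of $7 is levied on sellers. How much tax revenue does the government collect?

Tax revenue = 1015/19

Pre-tax equilibrium: p* = 16, q* = 22.
Tax on sellers shifts supply to qs = -82 + 6.5(p − 7) = -127.5 + 6.5p.
70 - 3p = -127.5 + 6.5p gives buyer price pb = 395/19; sellers receive ps = 395/19 − 7 = 262/19.
New quantity: q = 70 − 3(395/19) = 145/19.
Revenue = 7 × 145/19 = 1015/19.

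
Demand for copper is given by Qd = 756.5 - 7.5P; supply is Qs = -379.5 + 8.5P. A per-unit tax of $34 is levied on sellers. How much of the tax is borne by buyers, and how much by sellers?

Pre-tax equilibrium: P* = 71, Q* = 224.
Tax on sellers shifts supply to Qs = -379.5 + 8.5(P − 34) = -668.5 + 8.5P.
756.5 - 7.5P = -668.5 + 8.5P gives buyer price Pb = 89.0625; sellers receive Ps = 89.0625 − 34 = 55.0625.
New quantity: Q = 756.5 − 7.5(89.0625) = 88.53125.
Buyer burden = 89.0625 − 71 = 18.0625; seller burden = 71 − 55.0625 = 15.9375.

Buyers bear $18.0625, sellers bear $15.9375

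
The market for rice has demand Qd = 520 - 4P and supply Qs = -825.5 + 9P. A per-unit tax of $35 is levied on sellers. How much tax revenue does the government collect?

Tax revenue = 4130/13

Pre-tax equilibrium: P* = 103.5, Q* = 106.
Tax on sellers shifts supply to Qs = -825.5 + 9(P − 35) = -1140.5 + 9P.
520 - 4P = -1140.5 + 9P gives buyer price Pb = 3321/26; sellers receive Ps = 3321/26 − 35 = 2411/26.
New quantity: Q = 520 − 4(3321/26) = 118/13.
Revenue = 35 × 118/13 = 4130/13.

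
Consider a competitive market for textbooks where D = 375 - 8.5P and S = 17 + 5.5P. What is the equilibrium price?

P* = 179/7

Set D = S: 375 - 8.5P = 17 + 5.5P.
358 = 14P, so P* = 179/7.
Q* = 375 − 8.5(179/7) = 2207/14.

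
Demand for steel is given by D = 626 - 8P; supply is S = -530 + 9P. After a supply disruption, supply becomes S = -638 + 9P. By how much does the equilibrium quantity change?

ΔQ = -864/17

Original equilibrium: P* = 68, Q* = 82.
New equilibrium: 626 - 8P = -638 + 9P, so 1264 = 17P and P' = 1264/17; Q' = 626 − 8(1264/17) = 530/17.
Change in quantity: 530/17 − 82 = -864/17.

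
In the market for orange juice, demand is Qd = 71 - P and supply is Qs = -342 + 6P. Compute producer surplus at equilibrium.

Producer surplus = 12

Equilibrium: 71 - P = -342 + 6P gives P* = 59, Q* = 12.
Supply starts at P = 57 (where Qs = 0).
PS = ½(59 − 57)(12) = 12.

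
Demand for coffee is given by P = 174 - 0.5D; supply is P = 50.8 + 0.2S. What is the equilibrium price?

P* = 86

Set the two price expressions equal: 174 - 0.5Q = 50.8 + 0.2Q.
123.2 = 0.7Q, so Q* = 176.
P* = 174 − (0.5)(176) = 86.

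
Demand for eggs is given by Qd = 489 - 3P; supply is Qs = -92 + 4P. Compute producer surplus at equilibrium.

Producer surplus = 7200

Equilibrium: 489 - 3P = -92 + 4P gives P* = 83, Q* = 240.
Supply starts at P = 23 (where Qs = 0).
PS = ½(83 − 23)(240) = 7200.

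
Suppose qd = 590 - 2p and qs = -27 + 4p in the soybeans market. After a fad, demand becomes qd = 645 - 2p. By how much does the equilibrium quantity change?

Δq = 110/3

Original equilibrium: p* = 617/6, q* = 1153/3.
New equilibrium: 645 - 2p = -27 + 4p, so 672 = 6p and p' = 112; q' = 645 − 2(112) = 421.
Change in quantity: 421 − 1153/3 = 110/3.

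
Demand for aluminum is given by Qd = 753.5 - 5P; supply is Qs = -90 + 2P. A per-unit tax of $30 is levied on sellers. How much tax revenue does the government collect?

Tax revenue = 22710/7

Pre-tax equilibrium: P* = 120.5, Q* = 151.
Tax on sellers shifts supply to Qs = -90 + 2(P − 30) = -150 + 2P.
753.5 - 5P = -150 + 2P gives buyer price Pb = 1807/14; sellers receive Ps = 1807/14 − 30 = 1387/14.
New quantity: Q = 753.5 − 5(1807/14) = 757/7.
Revenue = 30 × 757/7 = 22710/7.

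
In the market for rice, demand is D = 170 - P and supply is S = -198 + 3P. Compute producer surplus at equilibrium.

Producer surplus = 1014

Equilibrium: 170 - P = -198 + 3P gives P* = 92, Q* = 78.
Supply starts at P = 66 (where S = 0).
PS = ½(92 − 66)(78) = 1014.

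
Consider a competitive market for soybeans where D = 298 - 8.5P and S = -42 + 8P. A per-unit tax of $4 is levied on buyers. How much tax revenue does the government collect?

Pre-tax equilibrium: P* = 680/33, Q* = 4054/33.
Tax on buyers shifts demand to D = 298 − 8.5(P + 4) = 264 - 8.5P.
264 - 8.5P = -42 + 8P gives seller price Ps = 204/11; buyers pay Pb = 204/11 + 4 = 248/11.
New quantity: Q = 298 − 8.5(248/11) = 1170/11.
Revenue = 4 × 1170/11 = 4680/11.

Tax revenue = 4680/11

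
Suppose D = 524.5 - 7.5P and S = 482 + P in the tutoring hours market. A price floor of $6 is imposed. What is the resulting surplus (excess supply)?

Equilibrium price would be P* = 5, so the floor at 6 binds.
At P = 6: D = 479.5, S = 488.
Surplus = 488 − 479.5 = 8.5.

Surplus = 8.5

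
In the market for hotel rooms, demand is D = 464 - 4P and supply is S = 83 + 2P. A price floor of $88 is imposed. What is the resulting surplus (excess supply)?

Surplus = 147

Equilibrium price would be P* = 63.5, so the floor at 88 binds.
At P = 88: D = 112, S = 259.
Surplus = 259 − 112 = 147.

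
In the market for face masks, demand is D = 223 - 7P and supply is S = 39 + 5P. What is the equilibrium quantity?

Set D = S: 223 - 7P = 39 + 5P.
184 = 12P, so P* = 46/3.
Q* = 223 − 7(46/3) = 347/3.

Q* = 347/3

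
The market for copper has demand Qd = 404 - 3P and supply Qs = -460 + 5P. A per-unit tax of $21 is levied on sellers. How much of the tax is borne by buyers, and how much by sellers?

Pre-tax equilibrium: P* = 108, Q* = 80.
Tax on sellers shifts supply to Qs = -460 + 5(P − 21) = -565 + 5P.
404 - 3P = -565 + 5P gives buyer price Pb = 121.125; sellers receive Ps = 121.125 − 21 = 100.125.
New quantity: Q = 404 − 3(121.125) = 40.625.
Buyer burden = 121.125 − 108 = 13.125; seller burden = 108 − 100.125 = 7.875.

Buyers bear $13.125, sellers bear $7.875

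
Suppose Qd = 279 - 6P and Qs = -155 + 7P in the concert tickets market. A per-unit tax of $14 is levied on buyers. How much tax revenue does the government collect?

Tax revenue = 6090/13

Pre-tax equilibrium: P* = 434/13, Q* = 1023/13.
Tax on buyers shifts demand to Qd = 279 − 6(P + 14) = 195 - 6P.
195 - 6P = -155 + 7P gives seller price Ps = 350/13; buyers pay Pb = 350/13 + 14 = 532/13.
New quantity: Q = 279 − 6(532/13) = 435/13.
Revenue = 14 × 435/13 = 6090/13.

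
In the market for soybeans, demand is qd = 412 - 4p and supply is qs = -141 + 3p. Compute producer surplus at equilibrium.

Producer surplus = 1536

Equilibrium: 412 - 4p = -141 + 3p gives p* = 79, q* = 96.
Supply starts at p = 47 (where qs = 0).
PS = ½(79 − 47)(96) = 1536.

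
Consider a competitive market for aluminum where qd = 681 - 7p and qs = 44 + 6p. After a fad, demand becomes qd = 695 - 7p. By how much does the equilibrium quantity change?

Δq = 84/13

Original equilibrium: p* = 49, q* = 338.
New equilibrium: 695 - 7p = 44 + 6p, so 651 = 13p and p' = 651/13; q' = 695 − 7(651/13) = 4478/13.
Change in quantity: 4478/13 − 338 = 84/13.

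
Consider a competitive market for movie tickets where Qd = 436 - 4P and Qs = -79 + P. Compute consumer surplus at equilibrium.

Consumer surplus = 72

Equilibrium: 436 - 4P = -79 + P gives P* = 103, Q* = 24.
Demand choke price (Qd = 0): P = 109.
CS = ½(109 − 103)(24) = 72.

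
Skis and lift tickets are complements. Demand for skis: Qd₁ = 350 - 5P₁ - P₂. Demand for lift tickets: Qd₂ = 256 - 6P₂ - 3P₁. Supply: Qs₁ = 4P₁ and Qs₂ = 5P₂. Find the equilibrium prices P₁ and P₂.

Market 1: 350 - 5P₁ - P₂ = 4P₁ → 9P₁ + P₂ = 350.
Market 2: 11P₂ + 3P₁ = 256.
Eliminating P₂: 11×(1) − 1×(2) gives 96P₁ = 3594, so P₁ = 37.4375.
Back-substitute into (2): P₂ = (256 − 3×37.4375) / 11 = 13.0625.

P₁ = 37.4375, P₂ = 13.0625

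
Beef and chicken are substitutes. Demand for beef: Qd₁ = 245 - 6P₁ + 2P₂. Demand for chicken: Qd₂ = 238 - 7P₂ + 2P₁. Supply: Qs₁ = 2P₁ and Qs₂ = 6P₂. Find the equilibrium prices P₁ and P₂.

P₁ = 36.61, P₂ = 23.94

Market 1: 245 - 6P₁ + 2P₂ = 2P₁ → 8P₁ - 2P₂ = 245.
Market 2: 13P₂ - 2P₁ = 238.
Eliminating P₂: 13×(1) + 2×(2) gives 100P₁ = 3661, so P₁ = 36.61.
Back-substitute into (2): P₂ = (238 + 2×36.61) / 13 = 23.94.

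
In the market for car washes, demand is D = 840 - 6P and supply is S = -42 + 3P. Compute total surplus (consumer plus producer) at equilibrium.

Total surplus = 15876

Equilibrium: 840 - 6P = -42 + 3P gives P* = 98, Q* = 252.
Demand choke price: P = 140; supply starts at P = 14.
CS = ½(140 − 98)(252) = 5292; PS = ½(98 − 14)(252) = 10584.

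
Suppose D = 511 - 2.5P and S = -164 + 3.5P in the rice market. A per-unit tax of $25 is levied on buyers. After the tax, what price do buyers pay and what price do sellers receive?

Buyers pay 1525/12, sellers receive 1225/12

Pre-tax equilibrium: P* = 112.5, Q* = 229.75.
Tax on buyers shifts demand to D = 511 − 2.5(P + 25) = 448.5 - 2.5P.
448.5 - 2.5P = -164 + 3.5P gives seller price Ps = 1225/12; buyers pay Pb = 1225/12 + 25 = 1525/12.
New quantity: Q = 511 − 2.5(1525/12) = 4639/24.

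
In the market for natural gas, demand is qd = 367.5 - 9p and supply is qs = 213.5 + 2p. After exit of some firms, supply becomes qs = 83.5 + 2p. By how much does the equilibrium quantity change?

Δq = -1170/11

Original equilibrium: p* = 14, q* = 241.5.
New equilibrium: 367.5 - 9p = 83.5 + 2p, so 284 = 11p and p' = 284/11; q' = 367.5 − 9(284/11) = 2973/22.
Change in quantity: 2973/22 − 241.5 = -1170/11.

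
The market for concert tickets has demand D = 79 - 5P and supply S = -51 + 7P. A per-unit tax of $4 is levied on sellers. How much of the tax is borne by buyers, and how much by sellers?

Pre-tax equilibrium: P* = 65/6, Q* = 149/6.
Tax on sellers shifts supply to S = -51 + 7(P − 4) = -79 + 7P.
79 - 5P = -79 + 7P gives buyer price Pb = 79/6; sellers receive Ps = 79/6 − 4 = 55/6.
New quantity: Q = 79 − 5(79/6) = 79/6.
Buyer burden = 79/6 − 65/6 = 7/3; seller burden = 65/6 − 55/6 = 5/3.

Buyers bear 7/3, sellers bear 5/3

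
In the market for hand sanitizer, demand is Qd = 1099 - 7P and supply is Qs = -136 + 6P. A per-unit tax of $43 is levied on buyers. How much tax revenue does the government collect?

Pre-tax equilibrium: P* = 95, Q* = 434.
Tax on buyers shifts demand to Qd = 1099 − 7(P + 43) = 798 - 7P.
798 - 7P = -136 + 6P gives seller price Ps = 934/13; buyers pay Pb = 934/13 + 43 = 1493/13.
New quantity: Q = 1099 − 7(1493/13) = 3836/13.
Revenue = 43 × 3836/13 = 164948/13.

Tax revenue = 164948/13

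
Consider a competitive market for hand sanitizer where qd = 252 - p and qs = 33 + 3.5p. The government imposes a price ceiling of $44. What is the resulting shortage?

Equilibrium price would be p* = 146/3, so the ceiling at 44 binds.
At p = 44: qd = 252 − 1(44) = 208, qs = 33 + 3.5(44) = 187.
Shortage = 208 − 187 = 21.

Shortage = 21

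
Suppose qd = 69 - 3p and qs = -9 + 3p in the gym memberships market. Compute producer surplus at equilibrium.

Producer surplus = 150

Equilibrium: 69 - 3p = -9 + 3p gives p* = 13, q* = 30.
Supply starts at p = 3 (where qs = 0).
PS = ½(13 − 3)(30) = 150.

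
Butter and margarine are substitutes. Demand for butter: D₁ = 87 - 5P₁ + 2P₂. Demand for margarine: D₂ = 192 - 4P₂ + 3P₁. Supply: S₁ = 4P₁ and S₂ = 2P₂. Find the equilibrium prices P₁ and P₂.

Market 1: 87 - 5P₁ + 2P₂ = 4P₁ → 9P₁ - 2P₂ = 87.
Market 2: 6P₂ - 3P₁ = 192.
Eliminating P₂: 6×(1) + 2×(2) gives 48P₁ = 906, so P₁ = 18.875.
Back-substitute into (2): P₂ = (192 + 3×18.875) / 6 = 41.4375.

P₁ = 18.875, P₂ = 41.4375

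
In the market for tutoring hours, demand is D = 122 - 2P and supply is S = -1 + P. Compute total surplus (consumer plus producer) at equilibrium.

Total surplus = 1200

Equilibrium: 122 - 2P = -1 + P gives P* = 41, Q* = 40.
Demand choke price: P = 61; supply starts at P = 1.
CS = ½(61 − 41)(40) = 400; PS = ½(41 − 1)(40) = 800.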